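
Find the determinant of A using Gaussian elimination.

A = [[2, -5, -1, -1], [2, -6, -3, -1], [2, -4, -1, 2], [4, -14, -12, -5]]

Forward elimination:
R2 <- R2 - (1)*R1:  [  0  -1  -2   0 ]
R3 <- R3 - (1)*R1:  [ 0  1  0  3 ]
R4 <- R4 - (2)*R1:  [   0   -4  -10   -3 ]
R3 <- R3 - (-1)*R2:  [  0   0  -2   3 ]
R4 <- R4 - (4)*R2:  [  0   0  -2  -3 ]
R4 <- R4 - (1)*R3:  [  0   0   0  -6 ]
Upper-triangular form:
[ 2  -5  -1  -1 ]
[ 0  -1  -2   0 ]
[ 0   0  -2   3 ]
[ 0   0   0  -6 ]
det(A) = (-1)^0 * (2) * (-1) * (-2) * (-6) = -24  (0 row swaps -> sign +1)

det(A) = -24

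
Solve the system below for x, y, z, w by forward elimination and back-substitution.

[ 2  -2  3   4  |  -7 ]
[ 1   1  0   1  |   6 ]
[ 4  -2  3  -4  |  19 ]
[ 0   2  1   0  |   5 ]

Forward elimination on [A|b]:
R2 <- R2 - (1/2)*R1:  [    0     2  -3/2    -1  19/2 ]
R3 <- R3 - (2)*R1:  [   0    2   -3  -12   33 ]
R3 <- R3 - (1)*R2:  [    0     0  -3/2   -11  47/2 ]
R4 <- R4 - (1)*R2:  [    0     0   5/2     1  -9/2 ]
R4 <- R4 - (-5/3)*R3:  [     0      0      0  -52/3  104/3 ]
Row echelon form:
[ 2  -2     3      4  |     -7 ]
[ 0   2  -3/2     -1  |   19/2 ]
[ 0   0  -3/2    -11  |   47/2 ]
[ 0   0     0  -52/3  |  104/3 ]
Back-substitution:
w = (104/3) / (-52/3) = -2
z = (47/2 - (-11)*(-2)) / (-3/2) = -1
y = (19/2 - (-3/2)*(-1) - (-1)*(-2)) / 2 = 3
x = (-7 - (-2)*(3) - (3)*(-1) - (4)*(-2)) / 2 = 5

(5, 3, -1, -2)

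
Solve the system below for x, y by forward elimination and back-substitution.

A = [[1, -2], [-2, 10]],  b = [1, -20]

Forward elimination on [A|b]:
R2 <- R2 - (-2)*R1:  [   0    6  -18 ]
Row echelon form:
[ 1  -2  |    1 ]
[ 0   6  |  -18 ]
Back-substitution:
y = (-18) / 6 = -3
x = (1 - (-2)*(-3)) / 1 = -5

(-5, -3)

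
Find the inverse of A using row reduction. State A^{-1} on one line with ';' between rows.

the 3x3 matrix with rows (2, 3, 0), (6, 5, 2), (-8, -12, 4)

Gauss-Jordan on [A | I]:
R1 <- (1/2)*R1:  [   1  3/2    0  |  1/2    0    0 ]
R2 <- R2 - (6)*R1:  [  0  -4   2  |  -3   1   0 ]
R3 <- R3 - (-8)*R1:  [ 0  0  4  |  4  0  1 ]
R2 <- (1/-4)*R2:  [    0     1  -1/2  |   3/4  -1/4     0 ]
R1 <- R1 - (3/2)*R2:  [    1     0   3/4  |  -5/8   3/8     0 ]
R3 <- (1/4)*R3:  [   0    0    1  |    1    0  1/4 ]
R1 <- R1 - (3/4)*R3:  [     1      0      0  |  -11/8    3/8  -3/16 ]
R2 <- R2 - (-1/2)*R3:  [    0     1     0  |   5/4  -1/4   1/8 ]
Right block of [I | A^{-1}] is the inverse:
[ -11/8   3/8  -3/16 ]
[   5/4  -1/4    1/8 ]
[     1     0    1/4 ]

inverse = [-11/8 3/8 -3/16; 5/4 -1/4 1/8; 1 0 1/4]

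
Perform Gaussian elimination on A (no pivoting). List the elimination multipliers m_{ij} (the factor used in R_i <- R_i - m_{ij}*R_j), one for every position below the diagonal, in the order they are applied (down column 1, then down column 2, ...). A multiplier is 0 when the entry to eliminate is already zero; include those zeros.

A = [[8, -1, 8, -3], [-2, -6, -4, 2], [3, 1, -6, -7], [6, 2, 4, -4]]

multipliers: -1/4, 3/8, 3/4, -11/50, -11/25, 18/59

Forward elimination:
R2 <- R2 - (-1/4)*R1:  [     0  -25/4     -2    5/4 ]
R3 <- R3 - (3/8)*R1:  [     0   11/8     -9  -47/8 ]
R4 <- R4 - (3/4)*R1:  [    0  11/4    -2  -7/4 ]
R3 <- R3 - (-11/50)*R2:  [       0        0  -236/25    -28/5 ]
R4 <- R4 - (-11/25)*R2:  [      0       0  -72/25    -6/5 ]
R4 <- R4 - (18/59)*R3:  [     0      0      0  30/59 ]
Multipliers (in order of application): m_{21} = -1/4, m_{31} = 3/8, m_{41} = 3/4, m_{32} = -11/50, m_{42} = -11/25, m_{43} = 18/59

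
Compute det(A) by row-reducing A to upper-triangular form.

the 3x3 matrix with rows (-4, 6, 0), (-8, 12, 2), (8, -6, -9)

det(A) = 48

Forward elimination:
R2 <- R2 - (2)*R1:  [ 0  0  2 ]
R3 <- R3 - (-2)*R1:  [  0   6  -9 ]
R2 <-> R3   (pivot in column 2 was zero)
[ -4  6   0 ]
[  0  6  -9 ]
[  0  0   2 ]
Upper-triangular form:
[ -4  6   0 ]
[  0  6  -9 ]
[  0  0   2 ]
det(A) = (-1)^1 * (-4) * (6) * (2) = 48  (1 row swap -> sign -1)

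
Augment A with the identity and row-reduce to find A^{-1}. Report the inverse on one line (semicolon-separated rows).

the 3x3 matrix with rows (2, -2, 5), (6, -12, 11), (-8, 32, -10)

inverse = [-29/9 35/18 19/36; -7/18 5/18 1/9; 4/3 -2/3 -1/6]

Gauss-Jordan on [A | I]:
R1 <- (1/2)*R1:  [   1   -1  5/2  |  1/2    0    0 ]
R2 <- R2 - (6)*R1:  [  0  -6  -4  |  -3   1   0 ]
R3 <- R3 - (-8)*R1:  [  0  24  10  |   4   0   1 ]
R2 <- (1/-6)*R2:  [    0     1   2/3  |   1/2  -1/6     0 ]
R1 <- R1 - (-1)*R2:  [    1     0  19/6  |     1  -1/6     0 ]
R3 <- R3 - (24)*R2:  [  0   0  -6  |  -8   4   1 ]
R3 <- (1/-6)*R3:  [    0     0     1  |   4/3  -2/3  -1/6 ]
R1 <- R1 - (19/6)*R3:  [     1      0      0  |  -29/9  35/18  19/36 ]
R2 <- R2 - (2/3)*R3:  [     0      1      0  |  -7/18   5/18    1/9 ]
Right block of [I | A^{-1}] is the inverse:
[ -29/9  35/18  19/36 ]
[ -7/18   5/18    1/9 ]
[   4/3   -2/3   -1/6 ]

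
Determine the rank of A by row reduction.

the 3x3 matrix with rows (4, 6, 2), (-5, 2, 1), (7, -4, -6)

Row reduction:
R2 <- R2 - (-5/4)*R1:  [    0  19/2   7/2 ]
R3 <- R3 - (7/4)*R1:  [     0  -29/2  -19/2 ]
R3 <- R3 - (-29/19)*R2:  [      0       0  -79/19 ]
Row echelon form:
[ 4     6       2 ]
[ 0  19/2     7/2 ]
[ 0     0  -79/19 ]
Nonzero rows / pivot columns: 3

rank(A) = 3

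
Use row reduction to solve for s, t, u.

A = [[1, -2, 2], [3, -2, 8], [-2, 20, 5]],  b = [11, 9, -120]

(5, -5, -2)

Forward elimination on [A|b]:
R2 <- R2 - (3)*R1:  [   0    4    2  -24 ]
R3 <- R3 - (-2)*R1:  [   0   16    9  -98 ]
R3 <- R3 - (4)*R2:  [  0   0   1  -2 ]
Row echelon form:
[ 1  -2  2  |   11 ]
[ 0   4  2  |  -24 ]
[ 0   0  1  |   -2 ]
Back-substitution:
u = (-2) / 1 = -2
t = (-24 - (2)*(-2)) / 4 = -5
s = (11 - (-2)*(-5) - (2)*(-2)) / 1 = 5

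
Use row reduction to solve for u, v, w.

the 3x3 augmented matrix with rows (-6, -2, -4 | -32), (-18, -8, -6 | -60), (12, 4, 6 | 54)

(3, -3, 5)

Forward elimination on [A|b]:
R2 <- R2 - (3)*R1:  [  0  -2   6  36 ]
R3 <- R3 - (-2)*R1:  [   0    0   -2  -10 ]
Row echelon form:
[ -6  -2  -4  |  -32 ]
[  0  -2   6  |   36 ]
[  0   0  -2  |  -10 ]
Back-substitution:
w = (-10) / -2 = 5
v = (36 - (6)*(5)) / -2 = -3
u = (-32 - (-2)*(-3) - (-4)*(5)) / -6 = 3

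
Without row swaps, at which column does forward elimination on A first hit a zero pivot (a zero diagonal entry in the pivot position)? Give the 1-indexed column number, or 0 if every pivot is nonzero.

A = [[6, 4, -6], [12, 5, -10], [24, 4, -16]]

first zero-pivot column = 3

Naive forward elimination:
R2 <- R2 - (2)*R1:  [  0  -3   2 ]
R3 <- R3 - (4)*R1:  [   0  -12    8 ]
R3 <- R3 - (4)*R2:  [ 0  0  0 ]
Matrix at this point:
[ 6   4  -6 ]
[ 0  -3   2 ]
[ 0   0   0 ]
Pivot entry (3,3) in the last row is zero and there are no rows below to swap with -> zero pivot in column 3 (A is singular).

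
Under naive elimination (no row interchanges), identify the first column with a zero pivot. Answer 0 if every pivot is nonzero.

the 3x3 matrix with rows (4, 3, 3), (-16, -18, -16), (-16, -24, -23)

first zero-pivot column = 0

Naive forward elimination:
R2 <- R2 - (-4)*R1:  [  0  -6  -4 ]
R3 <- R3 - (-4)*R1:  [   0  -12  -11 ]
R3 <- R3 - (2)*R2:  [  0   0  -3 ]
All pivots nonzero; naive elimination completes without hitting a zero pivot.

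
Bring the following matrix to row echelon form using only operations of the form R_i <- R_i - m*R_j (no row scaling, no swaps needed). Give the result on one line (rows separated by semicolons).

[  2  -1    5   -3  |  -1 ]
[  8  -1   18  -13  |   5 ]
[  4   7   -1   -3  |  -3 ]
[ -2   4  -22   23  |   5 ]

Forward elimination:
R2 <- R2 - (4)*R1:  [  0   3  -2  -1   9 ]
R3 <- R3 - (2)*R1:  [   0    9  -11    3   -1 ]
R4 <- R4 - (-1)*R1:  [   0    3  -17   20    4 ]
R3 <- R3 - (3)*R2:  [   0    0   -5    6  -28 ]
R4 <- R4 - (1)*R2:  [   0    0  -15   21   -5 ]
R4 <- R4 - (3)*R3:  [  0   0   0   3  79 ]
Row echelon form:
[ 2  -1   5  -3  |   -1 ]
[ 0   3  -2  -1  |    9 ]
[ 0   0  -5   6  |  -28 ]
[ 0   0   0   3  |   79 ]

REF = [2 -1 5 -3 -1; 0 3 -2 -1 9; 0 0 -5 6 -28; 0 0 0 3 79]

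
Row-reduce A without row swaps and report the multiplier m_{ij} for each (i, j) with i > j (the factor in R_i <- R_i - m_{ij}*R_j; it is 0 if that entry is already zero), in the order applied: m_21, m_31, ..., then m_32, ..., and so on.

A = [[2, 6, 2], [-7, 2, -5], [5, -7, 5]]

Forward elimination:
R2 <- R2 - (-7/2)*R1:  [  0  23   2 ]
R3 <- R3 - (5/2)*R1:  [   0  -22    0 ]
R3 <- R3 - (-22/23)*R2:  [     0      0  44/23 ]
Multipliers (in order of application): m_{21} = -7/2, m_{31} = 5/2, m_{32} = -22/23

multipliers: -7/2, 5/2, -22/23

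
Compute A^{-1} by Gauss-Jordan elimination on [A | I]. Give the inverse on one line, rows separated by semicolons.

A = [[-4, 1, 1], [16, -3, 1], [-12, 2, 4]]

inverse = [7/12 1/12 -1/6; 19/6 1/6 -5/6; 1/6 1/6 1/6]

Gauss-Jordan on [A | I]:
R1 <- (1/-4)*R1:  [    1  -1/4  -1/4  |  -1/4     0     0 ]
R2 <- R2 - (16)*R1:  [ 0  1  5  |  4  1  0 ]
R3 <- R3 - (-12)*R1:  [  0  -1   1  |  -3   0   1 ]
R1 <- R1 - (-1/4)*R2:  [   1    0    1  |  3/4  1/4    0 ]
R3 <- R3 - (-1)*R2:  [ 0  0  6  |  1  1  1 ]
R3 <- (1/6)*R3:  [   0    0    1  |  1/6  1/6  1/6 ]
R1 <- R1 - (1)*R3:  [    1     0     0  |  7/12  1/12  -1/6 ]
R2 <- R2 - (5)*R3:  [    0     1     0  |  19/6   1/6  -5/6 ]
Right block of [I | A^{-1}] is the inverse:
[ 7/12  1/12  -1/6 ]
[ 19/6   1/6  -5/6 ]
[  1/6   1/6   1/6 ]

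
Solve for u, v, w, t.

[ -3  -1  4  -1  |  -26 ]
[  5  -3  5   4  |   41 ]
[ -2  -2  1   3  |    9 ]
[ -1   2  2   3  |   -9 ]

Forward elimination on [A|b]:
R2 <- R2 - (-5/3)*R1:  [     0  -14/3   35/3    7/3   -7/3 ]
R3 <- R3 - (2/3)*R1:  [    0  -4/3  -5/3  11/3  79/3 ]
R4 <- R4 - (1/3)*R1:  [    0   7/3   2/3  10/3  -1/3 ]
R3 <- R3 - (2/7)*R2:  [  0   0  -5   3  27 ]
R4 <- R4 - (-1/2)*R2:  [    0     0  13/2   9/2  -3/2 ]
R4 <- R4 - (-13/10)*R3:  [     0      0      0   42/5  168/5 ]
Row echelon form:
[ -3     -1     4    -1  |    -26 ]
[  0  -14/3  35/3   7/3  |   -7/3 ]
[  0      0    -5     3  |     27 ]
[  0      0     0  42/5  |  168/5 ]
Back-substitution:
t = (168/5) / (42/5) = 4
w = (27 - (3)*(4)) / -5 = -3
v = (-7/3 - (35/3)*(-3) - (7/3)*(4)) / (-14/3) = -5
u = (-26 - (-1)*(-5) - (4)*(-3) - (-1)*(4)) / -3 = 5

(5, -5, -3, 4)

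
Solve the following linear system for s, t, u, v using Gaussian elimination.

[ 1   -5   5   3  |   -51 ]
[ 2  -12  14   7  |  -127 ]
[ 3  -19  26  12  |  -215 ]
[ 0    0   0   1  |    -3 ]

(-2, 5, -3, -3)

Forward elimination on [A|b]:
R2 <- R2 - (2)*R1:  [   0   -2    4    1  -25 ]
R3 <- R3 - (3)*R1:  [   0   -4   11    3  -62 ]
R3 <- R3 - (2)*R2:  [   0    0    3    1  -12 ]
Row echelon form:
[ 1  -5  5  3  |  -51 ]
[ 0  -2  4  1  |  -25 ]
[ 0   0  3  1  |  -12 ]
[ 0   0  0  1  |   -3 ]
Back-substitution:
v = (-3) / 1 = -3
u = (-12 - (1)*(-3)) / 3 = -3
t = (-25 - (4)*(-3) - (1)*(-3)) / -2 = 5
s = (-51 - (-5)*(5) - (5)*(-3) - (3)*(-3)) / 1 = -2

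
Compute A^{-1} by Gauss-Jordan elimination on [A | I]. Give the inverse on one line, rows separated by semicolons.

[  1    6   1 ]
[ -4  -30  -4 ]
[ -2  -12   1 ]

inverse = [13/3 1 -1/3; -2/3 -1/6 0; 2/3 0 1/3]

Gauss-Jordan on [A | I]:
R2 <- R2 - (-4)*R1:  [  0  -6   0  |   4   1   0 ]
R3 <- R3 - (-2)*R1:  [ 0  0  3  |  2  0  1 ]
R2 <- (1/-6)*R2:  [    0     1     0  |  -2/3  -1/6     0 ]
R1 <- R1 - (6)*R2:  [ 1  0  1  |  5  1  0 ]
R3 <- (1/3)*R3:  [   0    0    1  |  2/3    0  1/3 ]
R1 <- R1 - (1)*R3:  [    1     0     0  |  13/3     1  -1/3 ]
Right block of [I | A^{-1}] is the inverse:
[ 13/3     1  -1/3 ]
[ -2/3  -1/6     0 ]
[  2/3     0   1/3 ]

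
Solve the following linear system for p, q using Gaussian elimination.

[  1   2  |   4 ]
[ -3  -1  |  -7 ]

Forward elimination on [A|b]:
R2 <- R2 - (-3)*R1:  [ 0  5  5 ]
Row echelon form:
[ 1  2  |  4 ]
[ 0  5  |  5 ]
Back-substitution:
q = (5) / 5 = 1
p = (4 - (2)*(1)) / 1 = 2

(2, 1)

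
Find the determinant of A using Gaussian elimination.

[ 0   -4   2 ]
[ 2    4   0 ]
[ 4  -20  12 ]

Forward elimination:
R1 <-> R2   (pivot in column 1 was zero)
[ 2    4   0 ]
[ 0   -4   2 ]
[ 4  -20  12 ]
R3 <- R3 - (2)*R1:  [   0  -28   12 ]
R3 <- R3 - (7)*R2:  [  0   0  -2 ]
Upper-triangular form:
[ 2   4   0 ]
[ 0  -4   2 ]
[ 0   0  -2 ]
det(A) = (-1)^1 * (2) * (-4) * (-2) = -16  (1 row swap -> sign -1)

det(A) = -16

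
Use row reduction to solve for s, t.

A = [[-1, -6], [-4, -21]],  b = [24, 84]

(0, -4)

Forward elimination on [A|b]:
R2 <- R2 - (4)*R1:  [   0    3  -12 ]
Row echelon form:
[ -1  -6  |   24 ]
[  0   3  |  -12 ]
Back-substitution:
t = (-12) / 3 = -4
s = (24 - (-6)*(-4)) / -1 = 0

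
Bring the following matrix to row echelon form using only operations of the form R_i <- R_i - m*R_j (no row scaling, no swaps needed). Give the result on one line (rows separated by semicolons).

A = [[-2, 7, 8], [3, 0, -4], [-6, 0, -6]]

REF = [-2 7 8; 0 21/2 8; 0 0 -14]

Forward elimination:
R2 <- R2 - (-3/2)*R1:  [    0  21/2     8 ]
R3 <- R3 - (3)*R1:  [   0  -21  -30 ]
R3 <- R3 - (-2)*R2:  [   0    0  -14 ]
Row echelon form:
[ -2     7    8 ]
[  0  21/2    8 ]
[  0     0  -14 ]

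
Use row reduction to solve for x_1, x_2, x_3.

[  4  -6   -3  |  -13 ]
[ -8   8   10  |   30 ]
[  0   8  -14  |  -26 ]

Forward elimination on [A|b]:
R2 <- R2 - (-2)*R1:  [  0  -4   4   4 ]
R3 <- R3 - (-2)*R2:  [   0    0   -6  -18 ]
Row echelon form:
[ 4  -6  -3  |  -13 ]
[ 0  -4   4  |    4 ]
[ 0   0  -6  |  -18 ]
Back-substitution:
x_3 = (-18) / -6 = 3
x_2 = (4 - (4)*(3)) / -4 = 2
x_1 = (-13 - (-6)*(2) - (-3)*(3)) / 4 = 2

(2, 2, 3)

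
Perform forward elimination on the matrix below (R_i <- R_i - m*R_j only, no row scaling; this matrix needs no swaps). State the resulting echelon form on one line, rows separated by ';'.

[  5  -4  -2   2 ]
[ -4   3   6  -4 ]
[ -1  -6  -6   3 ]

REF = [5 -4 -2 2; 0 -1/5 22/5 -12/5; 0 0 -156 85]

Forward elimination:
R2 <- R2 - (-4/5)*R1:  [     0   -1/5   22/5  -12/5 ]
R3 <- R3 - (-1/5)*R1:  [     0  -34/5  -32/5   17/5 ]
R3 <- R3 - (34)*R2:  [    0     0  -156    85 ]
Row echelon form:
[ 5    -4    -2      2 ]
[ 0  -1/5  22/5  -12/5 ]
[ 0     0  -156     85 ]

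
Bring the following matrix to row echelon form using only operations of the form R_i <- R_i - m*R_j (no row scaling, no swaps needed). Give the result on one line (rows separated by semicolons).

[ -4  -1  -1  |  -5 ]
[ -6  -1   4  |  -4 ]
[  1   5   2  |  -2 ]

REF = [-4 -1 -1 -5; 0 1/2 11/2 7/2; 0 0 -101/2 -73/2]

Forward elimination:
R2 <- R2 - (3/2)*R1:  [    0   1/2  11/2   7/2 ]
R3 <- R3 - (-1/4)*R1:  [     0   19/4    7/4  -13/4 ]
R3 <- R3 - (19/2)*R2:  [      0       0  -101/2   -73/2 ]
Row echelon form:
[ -4   -1      -1  |     -5 ]
[  0  1/2    11/2  |    7/2 ]
[  0    0  -101/2  |  -73/2 ]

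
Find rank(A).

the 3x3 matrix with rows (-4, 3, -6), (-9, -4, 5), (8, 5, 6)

Row reduction:
R2 <- R2 - (9/4)*R1:  [     0  -43/4   37/2 ]
R3 <- R3 - (-2)*R1:  [  0  11  -6 ]
R3 <- R3 - (-44/43)*R2:  [      0       0  556/43 ]
Row echelon form:
[ -4      3      -6 ]
[  0  -43/4    37/2 ]
[  0      0  556/43 ]
Nonzero rows / pivot columns: 3

rank(A) = 3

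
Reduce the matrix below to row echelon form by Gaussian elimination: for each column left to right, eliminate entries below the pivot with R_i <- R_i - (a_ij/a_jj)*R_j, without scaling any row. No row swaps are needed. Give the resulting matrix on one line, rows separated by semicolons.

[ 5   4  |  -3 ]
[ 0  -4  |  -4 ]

Forward elimination:
Row echelon form:
[ 5   4  |  -3 ]
[ 0  -4  |  -4 ]

REF = [5 4 -3; 0 -4 -4]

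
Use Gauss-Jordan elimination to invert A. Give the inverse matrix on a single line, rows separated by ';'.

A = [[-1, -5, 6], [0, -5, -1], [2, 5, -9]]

Gauss-Jordan on [A | I]:
R1 <- (1/-1)*R1:  [  1   5  -6  |  -1   0   0 ]
R3 <- R3 - (2)*R1:  [  0  -5   3  |   2   0   1 ]
R2 <- (1/-5)*R2:  [    0     1   1/5  |     0  -1/5     0 ]
R1 <- R1 - (5)*R2:  [  1   0  -7  |  -1   1   0 ]
R3 <- R3 - (-5)*R2:  [  0   0   4  |   2  -1   1 ]
R3 <- (1/4)*R3:  [    0     0     1  |   1/2  -1/4   1/4 ]
R1 <- R1 - (-7)*R3:  [    1     0     0  |   5/2  -3/4   7/4 ]
R2 <- R2 - (1/5)*R3:  [     0      1      0  |  -1/10  -3/20  -1/20 ]
Right block of [I | A^{-1}] is the inverse:
[   5/2   -3/4    7/4 ]
[ -1/10  -3/20  -1/20 ]
[   1/2   -1/4    1/4 ]

inverse = [5/2 -3/4 7/4; -1/10 -3/20 -1/20; 1/2 -1/4 1/4]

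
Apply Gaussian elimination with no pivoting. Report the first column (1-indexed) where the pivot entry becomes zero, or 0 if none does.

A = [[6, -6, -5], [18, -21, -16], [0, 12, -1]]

first zero-pivot column = 0

Naive forward elimination:
R2 <- R2 - (3)*R1:  [  0  -3  -1 ]
R3 <- R3 - (-4)*R2:  [  0   0  -5 ]
All pivots nonzero; naive elimination completes without hitting a zero pivot.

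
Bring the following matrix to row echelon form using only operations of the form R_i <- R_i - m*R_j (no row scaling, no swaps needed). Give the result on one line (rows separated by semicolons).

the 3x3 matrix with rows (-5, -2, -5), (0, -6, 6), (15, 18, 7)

Forward elimination:
R3 <- R3 - (-3)*R1:  [  0  12  -8 ]
R3 <- R3 - (-2)*R2:  [ 0  0  4 ]
Row echelon form:
[ -5  -2  -5 ]
[  0  -6   6 ]
[  0   0   4 ]

REF = [-5 -2 -5; 0 -6 6; 0 0 4]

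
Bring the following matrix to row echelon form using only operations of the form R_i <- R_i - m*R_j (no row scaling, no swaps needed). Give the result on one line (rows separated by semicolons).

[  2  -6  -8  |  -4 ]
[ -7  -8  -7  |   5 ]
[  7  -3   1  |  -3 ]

Forward elimination:
R2 <- R2 - (-7/2)*R1:  [   0  -29  -35   -9 ]
R3 <- R3 - (7/2)*R1:  [  0  18  29  11 ]
R3 <- R3 - (-18/29)*R2:  [      0       0  211/29  157/29 ]
Row echelon form:
[ 2   -6      -8  |      -4 ]
[ 0  -29     -35  |      -9 ]
[ 0    0  211/29  |  157/29 ]

REF = [2 -6 -8 -4; 0 -29 -35 -9; 0 0 211/29 157/29]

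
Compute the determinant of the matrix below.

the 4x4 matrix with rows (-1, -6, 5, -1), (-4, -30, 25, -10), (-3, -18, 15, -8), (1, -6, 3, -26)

Forward elimination:
R2 <- R2 - (4)*R1:  [  0  -6   5  -6 ]
R3 <- R3 - (3)*R1:  [  0   0   0  -5 ]
R4 <- R4 - (-1)*R1:  [   0  -12    8  -27 ]
R4 <- R4 - (2)*R2:  [   0    0   -2  -15 ]
R3 <-> R4   (pivot in column 3 was zero)
[ -1  -6   5   -1 ]
[  0  -6   5   -6 ]
[  0   0  -2  -15 ]
[  0   0   0   -5 ]
Upper-triangular form:
[ -1  -6   5   -1 ]
[  0  -6   5   -6 ]
[  0   0  -2  -15 ]
[  0   0   0   -5 ]
det(A) = (-1)^1 * (-1) * (-6) * (-2) * (-5) = -60  (1 row swap -> sign -1)

det(A) = -60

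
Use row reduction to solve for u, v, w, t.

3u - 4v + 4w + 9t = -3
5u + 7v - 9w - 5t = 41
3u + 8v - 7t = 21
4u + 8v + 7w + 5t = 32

(1, 4, -2, 2)

Forward elimination on [A|b]:
R2 <- R2 - (5/3)*R1:  [     0   41/3  -47/3    -20     46 ]
R3 <- R3 - (1)*R1:  [   0   12   -4  -16   24 ]
R4 <- R4 - (4/3)*R1:  [    0  40/3   5/3    -7    36 ]
R3 <- R3 - (36/41)*R2:  [       0        0   400/41    64/41  -672/41 ]
R4 <- R4 - (40/41)*R2:  [       0        0   695/41   513/41  -364/41 ]
R4 <- R4 - (139/80)*R3:  [    0     0     0  49/5  98/5 ]
Row echelon form:
[ 3    -4       4      9  |       -3 ]
[ 0  41/3   -47/3    -20  |       46 ]
[ 0     0  400/41  64/41  |  -672/41 ]
[ 0     0       0   49/5  |     98/5 ]
Back-substitution:
t = (98/5) / (49/5) = 2
w = (-672/41 - (64/41)*(2)) / (400/41) = -2
v = (46 - (-47/3)*(-2) - (-20)*(2)) / (41/3) = 4
u = (-3 - (-4)*(4) - (4)*(-2) - (9)*(2)) / 3 = 1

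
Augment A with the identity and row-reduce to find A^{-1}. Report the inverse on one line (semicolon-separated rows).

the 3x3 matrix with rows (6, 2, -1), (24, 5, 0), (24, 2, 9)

Gauss-Jordan on [A | I]:
R1 <- (1/6)*R1:  [    1   1/3  -1/6  |   1/6     0     0 ]
R2 <- R2 - (24)*R1:  [  0  -3   4  |  -4   1   0 ]
R3 <- R3 - (24)*R1:  [  0  -6  13  |  -4   0   1 ]
R2 <- (1/-3)*R2:  [    0     1  -4/3  |   4/3  -1/3     0 ]
R1 <- R1 - (1/3)*R2:  [     1      0   5/18  |  -5/18    1/9      0 ]
R3 <- R3 - (-6)*R2:  [  0   0   5  |   4  -2   1 ]
R3 <- (1/5)*R3:  [    0     0     1  |   4/5  -2/5   1/5 ]
R1 <- R1 - (5/18)*R3:  [     1      0      0  |   -1/2    2/9  -1/18 ]
R2 <- R2 - (-4/3)*R3:  [      0       1       0  |    12/5  -13/15    4/15 ]
Right block of [I | A^{-1}] is the inverse:
[ -1/2     2/9  -1/18 ]
[ 12/5  -13/15   4/15 ]
[  4/5    -2/5    1/5 ]

inverse = [-1/2 2/9 -1/18; 12/5 -13/15 4/15; 4/5 -2/5 1/5]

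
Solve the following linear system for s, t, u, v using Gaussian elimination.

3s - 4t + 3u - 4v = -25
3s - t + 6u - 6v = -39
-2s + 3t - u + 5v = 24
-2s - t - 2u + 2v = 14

Forward elimination on [A|b]:
R2 <- R2 - (1)*R1:  [   0    3    3   -2  -14 ]
R3 <- R3 - (-2/3)*R1:  [    0   1/3     1   7/3  22/3 ]
R4 <- R4 - (-2/3)*R1:  [     0  -11/3      0   -2/3   -8/3 ]
R3 <- R3 - (1/9)*R2:  [    0     0   2/3  23/9  80/9 ]
R4 <- R4 - (-11/9)*R2:  [      0       0    11/3   -28/9  -178/9 ]
R4 <- R4 - (11/2)*R3:  [      0       0       0  -103/6  -206/3 ]
Row echelon form:
[ 3  -4    3      -4  |     -25 ]
[ 0   3    3      -2  |     -14 ]
[ 0   0  2/3    23/9  |    80/9 ]
[ 0   0    0  -103/6  |  -206/3 ]
Back-substitution:
v = (-206/3) / (-103/6) = 4
u = (80/9 - (23/9)*(4)) / (2/3) = -2
t = (-14 - (3)*(-2) - (-2)*(4)) / 3 = 0
s = (-25 - (-4)*(0) - (3)*(-2) - (-4)*(4)) / 3 = -1

(-1, 0, -2, 4)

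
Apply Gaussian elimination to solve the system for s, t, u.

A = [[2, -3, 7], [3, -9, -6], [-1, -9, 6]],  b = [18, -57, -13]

(1, 4, 4)

Forward elimination on [A|b]:
R2 <- R2 - (3/2)*R1:  [     0   -9/2  -33/2    -84 ]
R3 <- R3 - (-1/2)*R1:  [     0  -21/2   19/2     -4 ]
R3 <- R3 - (7/3)*R2:  [   0    0   48  192 ]
Row echelon form:
[ 2    -3      7  |   18 ]
[ 0  -9/2  -33/2  |  -84 ]
[ 0     0     48  |  192 ]
Back-substitution:
u = (192) / 48 = 4
t = (-84 - (-33/2)*(4)) / (-9/2) = 4
s = (18 - (-3)*(4) - (7)*(4)) / 2 = 1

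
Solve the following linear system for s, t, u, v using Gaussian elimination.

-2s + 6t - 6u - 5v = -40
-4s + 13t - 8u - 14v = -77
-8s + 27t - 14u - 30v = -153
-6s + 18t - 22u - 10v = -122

Forward elimination on [A|b]:
R2 <- R2 - (2)*R1:  [  0   1   4  -4   3 ]
R3 <- R3 - (4)*R1:  [   0    3   10  -10    7 ]
R4 <- R4 - (3)*R1:  [  0   0  -4   5  -2 ]
R3 <- R3 - (3)*R2:  [  0   0  -2   2  -2 ]
R4 <- R4 - (2)*R3:  [ 0  0  0  1  2 ]
Row echelon form:
[ -2  6  -6  -5  |  -40 ]
[  0  1   4  -4  |    3 ]
[  0  0  -2   2  |   -2 ]
[  0  0   0   1  |    2 ]
Back-substitution:
v = (2) / 1 = 2
u = (-2 - (2)*(2)) / -2 = 3
t = (3 - (4)*(3) - (-4)*(2)) / 1 = -1
s = (-40 - (6)*(-1) - (-6)*(3) - (-5)*(2)) / -2 = 3

(3, -1, 3, 2)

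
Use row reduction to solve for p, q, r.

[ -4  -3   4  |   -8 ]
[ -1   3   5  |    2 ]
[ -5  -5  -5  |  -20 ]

(3, 0, 1)

Forward elimination on [A|b]:
R2 <- R2 - (1/4)*R1:  [    0  15/4     4     4 ]
R3 <- R3 - (5/4)*R1:  [    0  -5/4   -10   -10 ]
R3 <- R3 - (-1/3)*R2:  [     0      0  -26/3  -26/3 ]
Row echelon form:
[ -4    -3      4  |     -8 ]
[  0  15/4      4  |      4 ]
[  0     0  -26/3  |  -26/3 ]
Back-substitution:
r = (-26/3) / (-26/3) = 1
q = (4 - (4)*(1)) / (15/4) = 0
p = (-8 - (-3)*(0) - (4)*(1)) / -4 = 3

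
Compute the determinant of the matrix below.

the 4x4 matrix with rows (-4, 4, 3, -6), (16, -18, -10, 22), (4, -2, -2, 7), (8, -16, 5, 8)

det(A) = 120

Forward elimination:
R2 <- R2 - (-4)*R1:  [  0  -2   2  -2 ]
R3 <- R3 - (-1)*R1:  [ 0  2  1  1 ]
R4 <- R4 - (-2)*R1:  [  0  -8  11  -4 ]
R3 <- R3 - (-1)*R2:  [  0   0   3  -1 ]
R4 <- R4 - (4)*R2:  [ 0  0  3  4 ]
R4 <- R4 - (1)*R3:  [ 0  0  0  5 ]
Upper-triangular form:
[ -4   4  3  -6 ]
[  0  -2  2  -2 ]
[  0   0  3  -1 ]
[  0   0  0   5 ]
det(A) = (-1)^0 * (-4) * (-2) * (3) * (5) = 120  (0 row swaps -> sign +1)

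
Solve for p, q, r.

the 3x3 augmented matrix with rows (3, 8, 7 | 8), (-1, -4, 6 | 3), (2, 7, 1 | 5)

(-5, 2, 1)

Forward elimination on [A|b]:
R2 <- R2 - (-1/3)*R1:  [    0  -4/3  25/3  17/3 ]
R3 <- R3 - (2/3)*R1:  [     0    5/3  -11/3   -1/3 ]
R3 <- R3 - (-5/4)*R2:  [    0     0  27/4  27/4 ]
Row echelon form:
[ 3     8     7  |     8 ]
[ 0  -4/3  25/3  |  17/3 ]
[ 0     0  27/4  |  27/4 ]
Back-substitution:
r = (27/4) / (27/4) = 1
q = (17/3 - (25/3)*(1)) / (-4/3) = 2
p = (8 - (8)*(2) - (7)*(1)) / 3 = -5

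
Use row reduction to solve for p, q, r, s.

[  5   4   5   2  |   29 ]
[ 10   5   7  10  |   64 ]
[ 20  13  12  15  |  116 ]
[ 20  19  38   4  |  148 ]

Forward elimination on [A|b]:
R2 <- R2 - (2)*R1:  [  0  -3  -3   6   6 ]
R3 <- R3 - (4)*R1:  [  0  -3  -8   7   0 ]
R4 <- R4 - (4)*R1:  [  0   3  18  -4  32 ]
R3 <- R3 - (1)*R2:  [  0   0  -5   1  -6 ]
R4 <- R4 - (-1)*R2:  [  0   0  15   2  38 ]
R4 <- R4 - (-3)*R3:  [  0   0   0   5  20 ]
Row echelon form:
[ 5   4   5  2  |  29 ]
[ 0  -3  -3  6  |   6 ]
[ 0   0  -5  1  |  -6 ]
[ 0   0   0  5  |  20 ]
Back-substitution:
s = (20) / 5 = 4
r = (-6 - (1)*(4)) / -5 = 2
q = (6 - (-3)*(2) - (6)*(4)) / -3 = 4
p = (29 - (4)*(4) - (5)*(2) - (2)*(4)) / 5 = -1

(-1, 4, 2, 4)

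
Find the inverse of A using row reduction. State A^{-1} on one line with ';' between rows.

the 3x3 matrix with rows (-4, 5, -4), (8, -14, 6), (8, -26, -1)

Gauss-Jordan on [A | I]:
R1 <- (1/-4)*R1:  [    1  -5/4     1  |  -1/4     0     0 ]
R2 <- R2 - (8)*R1:  [  0  -4  -2  |   2   1   0 ]
R3 <- R3 - (8)*R1:  [   0  -16   -9  |    2    0    1 ]
R2 <- (1/-4)*R2:  [    0     1   1/2  |  -1/2  -1/4     0 ]
R1 <- R1 - (-5/4)*R2:  [     1      0   13/8  |   -7/8  -5/16      0 ]
R3 <- R3 - (-16)*R2:  [  0   0  -1  |  -6  -4   1 ]
R3 <- (1/-1)*R3:  [  0   0   1  |   6   4  -1 ]
R1 <- R1 - (13/8)*R3:  [       1        0        0  |    -85/8  -109/16     13/8 ]
R2 <- R2 - (1/2)*R3:  [    0     1     0  |  -7/2  -9/4   1/2 ]
Right block of [I | A^{-1}] is the inverse:
[ -85/8  -109/16  13/8 ]
[  -7/2     -9/4   1/2 ]
[     6        4    -1 ]

inverse = [-85/8 -109/16 13/8; -7/2 -9/4 1/2; 6 4 -1]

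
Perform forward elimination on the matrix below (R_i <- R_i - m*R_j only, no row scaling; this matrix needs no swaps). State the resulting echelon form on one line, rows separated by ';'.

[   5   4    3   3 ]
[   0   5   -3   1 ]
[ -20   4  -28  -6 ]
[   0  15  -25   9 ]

Forward elimination:
R3 <- R3 - (-4)*R1:  [   0   20  -16    6 ]
R3 <- R3 - (4)*R2:  [  0   0  -4   2 ]
R4 <- R4 - (3)*R2:  [   0    0  -16    6 ]
R4 <- R4 - (4)*R3:  [  0   0   0  -2 ]
Row echelon form:
[ 5  4   3   3 ]
[ 0  5  -3   1 ]
[ 0  0  -4   2 ]
[ 0  0   0  -2 ]

REF = [5 4 3 3; 0 5 -3 1; 0 0 -4 2; 0 0 0 -2]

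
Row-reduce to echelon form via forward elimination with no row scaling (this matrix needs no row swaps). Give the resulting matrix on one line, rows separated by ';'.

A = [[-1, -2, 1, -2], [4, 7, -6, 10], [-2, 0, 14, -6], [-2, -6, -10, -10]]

REF = [-1 -2 1 -2; 0 -1 -2 2; 0 0 4 6; 0 0 0 2]

Forward elimination:
R2 <- R2 - (-4)*R1:  [  0  -1  -2   2 ]
R3 <- R3 - (2)*R1:  [  0   4  12  -2 ]
R4 <- R4 - (2)*R1:  [   0   -2  -12   -6 ]
R3 <- R3 - (-4)*R2:  [ 0  0  4  6 ]
R4 <- R4 - (2)*R2:  [   0    0   -8  -10 ]
R4 <- R4 - (-2)*R3:  [ 0  0  0  2 ]
Row echelon form:
[ -1  -2   1  -2 ]
[  0  -1  -2   2 ]
[  0   0   4   6 ]
[  0   0   0   2 ]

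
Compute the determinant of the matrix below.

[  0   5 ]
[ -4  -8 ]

det(A) = 20

Forward elimination:
R1 <-> R2   (pivot in column 1 was zero)
[ -4  -8 ]
[  0   5 ]
Upper-triangular form:
[ -4  -8 ]
[  0   5 ]
det(A) = (-1)^1 * (-4) * (5) = 20  (1 row swap -> sign -1)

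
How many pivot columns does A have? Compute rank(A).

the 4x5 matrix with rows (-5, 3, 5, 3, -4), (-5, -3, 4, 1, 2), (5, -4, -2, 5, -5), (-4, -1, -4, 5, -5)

Row reduction:
R2 <- R2 - (1)*R1:  [  0  -6  -1  -2   6 ]
R3 <- R3 - (-1)*R1:  [  0  -1   3   8  -9 ]
R4 <- R4 - (4/5)*R1:  [     0  -17/5     -8   13/5   -9/5 ]
R3 <- R3 - (1/6)*R2:  [    0     0  19/6  25/3   -10 ]
R4 <- R4 - (17/30)*R2:  [       0        0  -223/30    56/15    -26/5 ]
R4 <- R4 - (-223/95)*R3:  [        0         0         0   2213/95  -2724/95 ]
Row echelon form:
[ -5   3     5        3        -4 ]
[  0  -6    -1       -2         6 ]
[  0   0  19/6     25/3       -10 ]
[  0   0     0  2213/95  -2724/95 ]
Nonzero rows / pivot columns: 4

rank(A) = 4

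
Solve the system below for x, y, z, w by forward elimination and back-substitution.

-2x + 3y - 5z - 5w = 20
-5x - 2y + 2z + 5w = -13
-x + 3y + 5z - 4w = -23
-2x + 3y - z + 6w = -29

Forward elimination on [A|b]:
R2 <- R2 - (5/2)*R1:  [     0  -19/2   29/2   35/2    -63 ]
R3 <- R3 - (1/2)*R1:  [    0   3/2  15/2  -3/2   -33 ]
R4 <- R4 - (1)*R1:  [   0    0    4   11  -49 ]
R3 <- R3 - (-3/19)*R2:  [       0        0   186/19    24/19  -816/19 ]
R4 <- R4 - (38/93)*R3:  [       0        0        0   325/31  -975/31 ]
Row echelon form:
[ -2      3      -5      -5  |       20 ]
[  0  -19/2    29/2    35/2  |      -63 ]
[  0      0  186/19   24/19  |  -816/19 ]
[  0      0       0  325/31  |  -975/31 ]
Back-substitution:
w = (-975/31) / (325/31) = -3
z = (-816/19 - (24/19)*(-3)) / (186/19) = -4
y = (-63 - (29/2)*(-4) - (35/2)*(-3)) / (-19/2) = -5
x = (20 - (3)*(-5) - (-5)*(-4) - (-5)*(-3)) / -2 = 0

(0, -5, -4, -3)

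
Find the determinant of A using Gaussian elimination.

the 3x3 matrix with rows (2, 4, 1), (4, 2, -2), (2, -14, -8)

Forward elimination:
R2 <- R2 - (2)*R1:  [  0  -6  -4 ]
R3 <- R3 - (1)*R1:  [   0  -18   -9 ]
R3 <- R3 - (3)*R2:  [ 0  0  3 ]
Upper-triangular form:
[ 2   4   1 ]
[ 0  -6  -4 ]
[ 0   0   3 ]
det(A) = (-1)^0 * (2) * (-6) * (3) = -36  (0 row swaps -> sign +1)

det(A) = -36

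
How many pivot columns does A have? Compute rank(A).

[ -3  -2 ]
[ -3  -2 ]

Row reduction:
R2 <- R2 - (1)*R1:  [ 0  0 ]
Row echelon form:
[ -3  -2 ]
[  0   0 ]
Nonzero rows / pivot columns: 1

rank(A) = 1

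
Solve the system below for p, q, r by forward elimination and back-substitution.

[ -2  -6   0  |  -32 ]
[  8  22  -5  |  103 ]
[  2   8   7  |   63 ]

Forward elimination on [A|b]:
R2 <- R2 - (-4)*R1:  [   0   -2   -5  -25 ]
R3 <- R3 - (-1)*R1:  [  0   2   7  31 ]
R3 <- R3 - (-1)*R2:  [ 0  0  2  6 ]
Row echelon form:
[ -2  -6   0  |  -32 ]
[  0  -2  -5  |  -25 ]
[  0   0   2  |    6 ]
Back-substitution:
r = (6) / 2 = 3
q = (-25 - (-5)*(3)) / -2 = 5
p = (-32 - (-6)*(5)) / -2 = 1

(1, 5, 3)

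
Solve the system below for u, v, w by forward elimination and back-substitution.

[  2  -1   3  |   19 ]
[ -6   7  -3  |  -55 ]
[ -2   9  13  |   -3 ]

(3, -4, 3)

Forward elimination on [A|b]:
R2 <- R2 - (-3)*R1:  [ 0  4  6  2 ]
R3 <- R3 - (-1)*R1:  [  0   8  16  16 ]
R3 <- R3 - (2)*R2:  [  0   0   4  12 ]
Row echelon form:
[ 2  -1  3  |  19 ]
[ 0   4  6  |   2 ]
[ 0   0  4  |  12 ]
Back-substitution:
w = (12) / 4 = 3
v = (2 - (6)*(3)) / 4 = -4
u = (19 - (-1)*(-4) - (3)*(3)) / 2 = 3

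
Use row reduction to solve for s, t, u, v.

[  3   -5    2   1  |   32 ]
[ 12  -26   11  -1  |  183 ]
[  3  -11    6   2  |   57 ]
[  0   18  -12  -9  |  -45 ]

(4, -5, 0, -5)

Forward elimination on [A|b]:
R2 <- R2 - (4)*R1:  [  0  -6   3  -5  55 ]
R3 <- R3 - (1)*R1:  [  0  -6   4   1  25 ]
R3 <- R3 - (1)*R2:  [   0    0    1    6  -30 ]
R4 <- R4 - (-3)*R2:  [   0    0   -3  -24  120 ]
R4 <- R4 - (-3)*R3:  [  0   0   0  -6  30 ]
Row echelon form:
[ 3  -5  2   1  |   32 ]
[ 0  -6  3  -5  |   55 ]
[ 0   0  1   6  |  -30 ]
[ 0   0  0  -6  |   30 ]
Back-substitution:
v = (30) / -6 = -5
u = (-30 - (6)*(-5)) / 1 = 0
t = (55 - (3)*(0) - (-5)*(-5)) / -6 = -5
s = (32 - (-5)*(-5) - (2)*(0) - (1)*(-5)) / 3 = 4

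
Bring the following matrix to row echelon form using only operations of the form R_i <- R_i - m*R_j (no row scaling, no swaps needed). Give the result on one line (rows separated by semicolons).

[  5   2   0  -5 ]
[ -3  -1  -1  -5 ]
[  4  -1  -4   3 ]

REF = [5 2 0 -5; 0 1/5 -1 -8; 0 0 -17 -97]

Forward elimination:
R2 <- R2 - (-3/5)*R1:  [   0  1/5   -1   -8 ]
R3 <- R3 - (4/5)*R1:  [     0  -13/5     -4      7 ]
R3 <- R3 - (-13)*R2:  [   0    0  -17  -97 ]
Row echelon form:
[ 5    2    0   -5 ]
[ 0  1/5   -1   -8 ]
[ 0    0  -17  -97 ]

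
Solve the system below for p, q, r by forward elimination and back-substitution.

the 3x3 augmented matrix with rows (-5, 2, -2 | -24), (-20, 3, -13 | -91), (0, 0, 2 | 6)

Forward elimination on [A|b]:
R2 <- R2 - (4)*R1:  [  0  -5  -5   5 ]
Row echelon form:
[ -5   2  -2  |  -24 ]
[  0  -5  -5  |    5 ]
[  0   0   2  |    6 ]
Back-substitution:
r = (6) / 2 = 3
q = (5 - (-5)*(3)) / -5 = -4
p = (-24 - (2)*(-4) - (-2)*(3)) / -5 = 2

(2, -4, 3)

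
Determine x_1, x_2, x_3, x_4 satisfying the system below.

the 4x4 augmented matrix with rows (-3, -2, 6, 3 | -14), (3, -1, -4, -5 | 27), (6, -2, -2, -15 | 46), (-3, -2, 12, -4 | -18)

Forward elimination on [A|b]:
R2 <- R2 - (-1)*R1:  [  0  -3   2  -2  13 ]
R3 <- R3 - (-2)*R1:  [  0  -6  10  -9  18 ]
R4 <- R4 - (1)*R1:  [  0   0   6  -7  -4 ]
R3 <- R3 - (2)*R2:  [  0   0   6  -5  -8 ]
R4 <- R4 - (1)*R3:  [  0   0   0  -2   4 ]
Row echelon form:
[ -3  -2  6   3  |  -14 ]
[  0  -3  2  -2  |   13 ]
[  0   0  6  -5  |   -8 ]
[  0   0  0  -2  |    4 ]
Back-substitution:
x_4 = (4) / -2 = -2
x_3 = (-8 - (-5)*(-2)) / 6 = -3
x_2 = (13 - (2)*(-3) - (-2)*(-2)) / -3 = -5
x_1 = (-14 - (-2)*(-5) - (6)*(-3) - (3)*(-2)) / -3 = 0

(0, -5, -3, -2)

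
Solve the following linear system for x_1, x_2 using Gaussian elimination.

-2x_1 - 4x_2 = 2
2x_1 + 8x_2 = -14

Forward elimination on [A|b]:
R2 <- R2 - (-1)*R1:  [   0    4  -12 ]
Row echelon form:
[ -2  -4  |    2 ]
[  0   4  |  -12 ]
Back-substitution:
x_2 = (-12) / 4 = -3
x_1 = (2 - (-4)*(-3)) / -2 = 5

(5, -3)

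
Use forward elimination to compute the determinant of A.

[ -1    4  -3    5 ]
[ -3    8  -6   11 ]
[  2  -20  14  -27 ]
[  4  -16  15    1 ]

det(A) = -24

Forward elimination:
R2 <- R2 - (3)*R1:  [  0  -4   3  -4 ]
R3 <- R3 - (-2)*R1:  [   0  -12    8  -17 ]
R4 <- R4 - (-4)*R1:  [  0   0   3  21 ]
R3 <- R3 - (3)*R2:  [  0   0  -1  -5 ]
R4 <- R4 - (-3)*R3:  [ 0  0  0  6 ]
Upper-triangular form:
[ -1   4  -3   5 ]
[  0  -4   3  -4 ]
[  0   0  -1  -5 ]
[  0   0   0   6 ]
det(A) = (-1)^0 * (-1) * (-4) * (-1) * (6) = -24  (0 row swaps -> sign +1)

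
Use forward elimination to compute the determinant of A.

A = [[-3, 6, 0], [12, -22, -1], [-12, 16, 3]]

Forward elimination:
R2 <- R2 - (-4)*R1:  [  0   2  -1 ]
R3 <- R3 - (4)*R1:  [  0  -8   3 ]
R3 <- R3 - (-4)*R2:  [  0   0  -1 ]
Upper-triangular form:
[ -3  6   0 ]
[  0  2  -1 ]
[  0  0  -1 ]
det(A) = (-1)^0 * (-3) * (2) * (-1) = 6  (0 row swaps -> sign +1)

det(A) = 6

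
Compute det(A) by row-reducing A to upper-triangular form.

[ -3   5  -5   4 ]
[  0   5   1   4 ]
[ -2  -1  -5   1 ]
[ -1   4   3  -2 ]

det(A) = 51

Forward elimination:
R3 <- R3 - (2/3)*R1:  [     0  -13/3   -5/3   -5/3 ]
R4 <- R4 - (1/3)*R1:  [     0    7/3   14/3  -10/3 ]
R3 <- R3 - (-13/15)*R2:  [    0     0  -4/5   9/5 ]
R4 <- R4 - (7/15)*R2:  [     0      0   21/5  -26/5 ]
R4 <- R4 - (-21/4)*R3:  [    0     0     0  17/4 ]
Upper-triangular form:
[ -3  5    -5     4 ]
[  0  5     1     4 ]
[  0  0  -4/5   9/5 ]
[  0  0     0  17/4 ]
det(A) = (-1)^0 * (-3) * (5) * (-4/5) * (17/4) = 51  (0 row swaps -> sign +1)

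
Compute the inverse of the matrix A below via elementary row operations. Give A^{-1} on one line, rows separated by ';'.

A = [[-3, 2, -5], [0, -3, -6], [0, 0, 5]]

inverse = [-1/3 -2/9 -3/5; 0 -1/3 -2/5; 0 0 1/5]

Gauss-Jordan on [A | I]:
R1 <- (1/-3)*R1:  [    1  -2/3   5/3  |  -1/3     0     0 ]
R2 <- (1/-3)*R2:  [    0     1     2  |     0  -1/3     0 ]
R1 <- R1 - (-2/3)*R2:  [    1     0     3  |  -1/3  -2/9     0 ]
R3 <- (1/5)*R3:  [   0    0    1  |    0    0  1/5 ]
R1 <- R1 - (3)*R3:  [    1     0     0  |  -1/3  -2/9  -3/5 ]
R2 <- R2 - (2)*R3:  [    0     1     0  |     0  -1/3  -2/5 ]
Right block of [I | A^{-1}] is the inverse:
[ -1/3  -2/9  -3/5 ]
[    0  -1/3  -2/5 ]
[    0     0   1/5 ]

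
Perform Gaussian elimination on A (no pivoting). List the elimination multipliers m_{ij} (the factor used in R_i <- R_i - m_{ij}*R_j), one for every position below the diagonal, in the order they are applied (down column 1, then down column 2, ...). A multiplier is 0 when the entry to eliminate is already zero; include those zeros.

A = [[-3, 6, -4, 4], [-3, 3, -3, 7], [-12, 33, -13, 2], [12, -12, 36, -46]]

multipliers: 1, 4, -4, -3, -4, 4

Forward elimination:
R2 <- R2 - (1)*R1:  [  0  -3   1   3 ]
R3 <- R3 - (4)*R1:  [   0    9    3  -14 ]
R4 <- R4 - (-4)*R1:  [   0   12   20  -30 ]
R3 <- R3 - (-3)*R2:  [  0   0   6  -5 ]
R4 <- R4 - (-4)*R2:  [   0    0   24  -18 ]
R4 <- R4 - (4)*R3:  [ 0  0  0  2 ]
Multipliers (in order of application): m_{21} = 1, m_{31} = 4, m_{41} = -4, m_{32} = -3, m_{42} = -4, m_{43} = 4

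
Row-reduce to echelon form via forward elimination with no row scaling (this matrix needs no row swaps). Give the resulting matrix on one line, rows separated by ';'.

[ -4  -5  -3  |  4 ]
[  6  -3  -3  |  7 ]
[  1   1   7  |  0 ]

REF = [-4 -5 -3 4; 0 -21/2 -15/2 13; 0 0 45/7 29/42]

Forward elimination:
R2 <- R2 - (-3/2)*R1:  [     0  -21/2  -15/2     13 ]
R3 <- R3 - (-1/4)*R1:  [    0  -1/4  25/4     1 ]
R3 <- R3 - (1/42)*R2:  [     0      0   45/7  29/42 ]
Row echelon form:
[ -4     -5     -3  |      4 ]
[  0  -21/2  -15/2  |     13 ]
[  0      0   45/7  |  29/42 ]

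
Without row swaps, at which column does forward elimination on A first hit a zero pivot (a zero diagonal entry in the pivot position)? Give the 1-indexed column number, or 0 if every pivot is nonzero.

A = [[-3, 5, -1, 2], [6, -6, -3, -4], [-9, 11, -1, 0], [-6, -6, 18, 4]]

Naive forward elimination:
R2 <- R2 - (-2)*R1:  [  0   4  -5   0 ]
R3 <- R3 - (3)*R1:  [  0  -4   2  -6 ]
R4 <- R4 - (2)*R1:  [   0  -16   20    0 ]
R3 <- R3 - (-1)*R2:  [  0   0  -3  -6 ]
R4 <- R4 - (-4)*R2:  [ 0  0  0  0 ]
Matrix at this point:
[ -3  5  -1   2 ]
[  0  4  -5   0 ]
[  0  0  -3  -6 ]
[  0  0   0   0 ]
Pivot entry (4,4) in the last row is zero and there are no rows below to swap with -> zero pivot in column 4 (A is singular).

first zero-pivot column = 4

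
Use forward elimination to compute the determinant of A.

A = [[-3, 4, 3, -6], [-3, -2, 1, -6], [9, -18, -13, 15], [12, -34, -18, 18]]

det(A) = 216

Forward elimination:
R2 <- R2 - (1)*R1:  [  0  -6  -2   0 ]
R3 <- R3 - (-3)*R1:  [  0  -6  -4  -3 ]
R4 <- R4 - (-4)*R1:  [   0  -18   -6   -6 ]
R3 <- R3 - (1)*R2:  [  0   0  -2  -3 ]
R4 <- R4 - (3)*R2:  [  0   0   0  -6 ]
Upper-triangular form:
[ -3   4   3  -6 ]
[  0  -6  -2   0 ]
[  0   0  -2  -3 ]
[  0   0   0  -6 ]
det(A) = (-1)^0 * (-3) * (-6) * (-2) * (-6) = 216  (0 row swaps -> sign +1)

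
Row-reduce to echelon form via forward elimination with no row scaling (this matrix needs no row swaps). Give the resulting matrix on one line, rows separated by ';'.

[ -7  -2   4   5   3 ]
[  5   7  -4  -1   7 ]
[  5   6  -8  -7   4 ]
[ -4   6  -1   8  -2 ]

Forward elimination:
R2 <- R2 - (-5/7)*R1:  [    0  39/7  -8/7  18/7  64/7 ]
R3 <- R3 - (-5/7)*R1:  [     0   32/7  -36/7  -24/7   43/7 ]
R4 <- R4 - (4/7)*R1:  [     0   50/7  -23/7   36/7  -26/7 ]
R3 <- R3 - (32/39)*R2:  [       0        0  -164/39   -72/13   -53/39 ]
R4 <- R4 - (50/39)*R2:  [       0        0   -71/39    24/13  -602/39 ]
R4 <- R4 - (71/164)*R3:  [         0          0          0     174/41  -2435/164 ]
Row echelon form:
[ -7    -2        4       5          3 ]
[  0  39/7     -8/7    18/7       64/7 ]
[  0     0  -164/39  -72/13     -53/39 ]
[  0     0        0  174/41  -2435/164 ]

REF = [-7 -2 4 5 3; 0 39/7 -8/7 18/7 64/7; 0 0 -164/39 -72/13 -53/39; 0 0 0 174/41 -2435/164]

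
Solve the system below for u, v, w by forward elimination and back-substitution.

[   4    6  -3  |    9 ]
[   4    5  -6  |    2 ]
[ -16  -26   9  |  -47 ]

Forward elimination on [A|b]:
R2 <- R2 - (1)*R1:  [  0  -1  -3  -7 ]
R3 <- R3 - (-4)*R1:  [   0   -2   -3  -11 ]
R3 <- R3 - (2)*R2:  [ 0  0  3  3 ]
Row echelon form:
[ 4   6  -3  |   9 ]
[ 0  -1  -3  |  -7 ]
[ 0   0   3  |   3 ]
Back-substitution:
w = (3) / 3 = 1
v = (-7 - (-3)*(1)) / -1 = 4
u = (9 - (6)*(4) - (-3)*(1)) / 4 = -3

(-3, 4, 1)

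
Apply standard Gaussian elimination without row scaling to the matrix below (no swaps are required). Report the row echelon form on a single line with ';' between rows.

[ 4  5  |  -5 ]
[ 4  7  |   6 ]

Forward elimination:
R2 <- R2 - (1)*R1:  [  0   2  11 ]
Row echelon form:
[ 4  5  |  -5 ]
[ 0  2  |  11 ]

REF = [4 5 -5; 0 2 11]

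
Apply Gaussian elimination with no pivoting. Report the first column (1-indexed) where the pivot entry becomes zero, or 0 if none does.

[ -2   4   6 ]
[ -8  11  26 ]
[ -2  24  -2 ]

Naive forward elimination:
R2 <- R2 - (4)*R1:  [  0  -5   2 ]
R3 <- R3 - (1)*R1:  [  0  20  -8 ]
R3 <- R3 - (-4)*R2:  [ 0  0  0 ]
Matrix at this point:
[ -2   4  6 ]
[  0  -5  2 ]
[  0   0  0 ]
Pivot entry (3,3) in the last row is zero and there are no rows below to swap with -> zero pivot in column 3 (A is singular).

first zero-pivot column = 3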